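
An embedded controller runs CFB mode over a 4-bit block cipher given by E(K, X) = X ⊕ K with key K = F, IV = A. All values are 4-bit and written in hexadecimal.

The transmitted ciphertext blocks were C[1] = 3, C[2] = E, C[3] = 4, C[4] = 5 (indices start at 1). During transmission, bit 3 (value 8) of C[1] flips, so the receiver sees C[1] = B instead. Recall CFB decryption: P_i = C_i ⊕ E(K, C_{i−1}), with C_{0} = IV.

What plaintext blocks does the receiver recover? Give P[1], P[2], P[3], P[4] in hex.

P[1] = E, P[2] = A, P[3] = 5, P[4] = E

Only C[1] changed, to B. In CFB, a change in C_i flips the same bit in P_i and garbles P_{i+1}. Decrypting the received ciphertext:
P[1]: E(K, A) = 5; B ⊕ 5 = E.
P[2]: E(K, B) = 4; E ⊕ 4 = A.
P[3]: E(K, E) = 1; 4 ⊕ 1 = 5.
P[4]: E(K, 4) = B; 5 ⊕ B = E.
Blocks that differ from the original plaintext: P[1], P[2].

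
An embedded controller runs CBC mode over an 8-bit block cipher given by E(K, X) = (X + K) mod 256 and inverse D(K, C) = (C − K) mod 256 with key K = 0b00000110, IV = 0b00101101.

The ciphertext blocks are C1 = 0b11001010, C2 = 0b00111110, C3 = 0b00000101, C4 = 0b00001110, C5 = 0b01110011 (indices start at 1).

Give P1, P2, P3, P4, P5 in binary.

P1 = 0b11101001, P2 = 0b11110010, P3 = 0b11000001, P4 = 0b00001101, P5 = 0b01100011

CBC decryption: P_i = D(K, C_i) ⊕ C_{i−1}, with C_{0} = IV.
P1: D(K, 0b11001010) = 0b11000100; 0b11000100 ⊕ 0b00101101 = 0b11101001.
P2: D(K, 0b00111110) = 0b00111000; 0b00111000 ⊕ 0b11001010 = 0b11110010.
P3: D(K, 0b00000101) = 0b11111111; 0b11111111 ⊕ 0b00111110 = 0b11000001.
P4: D(K, 0b00001110) = 0b00001000; 0b00001000 ⊕ 0b00000101 = 0b00001101.
P5: D(K, 0b01110011) = 0b01101101; 0b01101101 ⊕ 0b00001110 = 0b01100011.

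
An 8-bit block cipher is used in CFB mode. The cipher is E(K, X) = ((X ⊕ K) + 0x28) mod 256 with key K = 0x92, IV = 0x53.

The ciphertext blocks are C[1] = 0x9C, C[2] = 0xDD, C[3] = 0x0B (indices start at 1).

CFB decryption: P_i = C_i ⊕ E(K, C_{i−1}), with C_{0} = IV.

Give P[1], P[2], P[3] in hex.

P[1] = 0x75, P[2] = 0xEB, P[3] = 0x7C

P[1]: E(K, 0x53) = 0xE9; 0x9C ⊕ 0xE9 = 0x75.
P[2]: E(K, 0x9C) = 0x36; 0xDD ⊕ 0x36 = 0xEB.
P[3]: E(K, 0xDD) = 0x77; 0x0B ⊕ 0x77 = 0x7C.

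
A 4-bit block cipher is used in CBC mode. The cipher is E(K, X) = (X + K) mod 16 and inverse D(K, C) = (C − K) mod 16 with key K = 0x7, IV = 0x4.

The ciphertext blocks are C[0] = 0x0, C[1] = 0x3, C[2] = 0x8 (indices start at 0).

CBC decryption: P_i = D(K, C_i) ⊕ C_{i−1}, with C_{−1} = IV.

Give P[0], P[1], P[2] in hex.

P[0] = 0xD, P[1] = 0xC, P[2] = 0x2

P[0]: D(K, 0x0) = 0x9; 0x9 ⊕ 0x4 = 0xD.
P[1]: D(K, 0x3) = 0xC; 0xC ⊕ 0x0 = 0xC.
P[2]: D(K, 0x8) = 0x1; 0x1 ⊕ 0x3 = 0x2.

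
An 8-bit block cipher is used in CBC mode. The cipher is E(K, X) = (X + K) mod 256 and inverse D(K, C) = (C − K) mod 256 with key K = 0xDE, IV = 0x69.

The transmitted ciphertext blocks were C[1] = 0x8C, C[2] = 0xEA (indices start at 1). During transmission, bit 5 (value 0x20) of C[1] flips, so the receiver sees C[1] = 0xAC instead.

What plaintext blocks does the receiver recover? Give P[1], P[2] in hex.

CBC decryption: P_i = D(K, C_i) ⊕ C_{i−1}, with C_{0} = IV.
Only C[1] changed, to 0xAC. In CBC, a change in C_i garbles P_i and flips the same bit in P_{i+1}. Decrypting the received ciphertext:
P[1]: D(K, 0xAC) = 0xCE; 0xCE ⊕ 0x69 = 0xA7.
P[2]: D(K, 0xEA) = 0x0C; 0x0C ⊕ 0xAC = 0xA0.
Blocks that differ from the original plaintext: P[1], P[2].

P[1] = 0xA7, P[2] = 0xA0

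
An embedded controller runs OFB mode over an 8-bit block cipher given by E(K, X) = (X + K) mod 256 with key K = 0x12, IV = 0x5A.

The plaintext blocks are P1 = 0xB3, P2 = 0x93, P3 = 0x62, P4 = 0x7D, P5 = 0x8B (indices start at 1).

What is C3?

OFB encryption: S_i = E(K, S_{i−1}) with S_{0} = IV; C_i = P_i ⊕ S_i.
C1: S = E(K, 0x5A) = 0x6C; 0xB3 ⊕ 0x6C = 0xDF.
C2: S = E(K, 0x6C) = 0x7E; 0x93 ⊕ 0x7E = 0xED.
C3: S = E(K, 0x7E) = 0x90; 0x62 ⊕ 0x90 = 0xF2.

C3 = 0xF2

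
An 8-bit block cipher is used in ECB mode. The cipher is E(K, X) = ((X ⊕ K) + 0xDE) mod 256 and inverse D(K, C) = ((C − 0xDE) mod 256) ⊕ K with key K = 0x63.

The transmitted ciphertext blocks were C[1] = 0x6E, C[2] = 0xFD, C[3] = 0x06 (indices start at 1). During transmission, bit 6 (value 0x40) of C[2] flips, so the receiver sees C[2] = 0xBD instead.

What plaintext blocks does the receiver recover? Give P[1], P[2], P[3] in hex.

ECB decryption: P_i = D(K, C_i).
Only C[2] changed, to 0xBD. In ECB, a change in C_i affects only P_i. Decrypting the received ciphertext:
P[1]: D(K, 0x6E) = 0xF3.
P[2]: D(K, 0xBD) = 0xBC.
P[3]: D(K, 0x06) = 0x4B.
Blocks that differ from the original plaintext: P[2].

P[1] = 0xF3, P[2] = 0xBC, P[3] = 0x4B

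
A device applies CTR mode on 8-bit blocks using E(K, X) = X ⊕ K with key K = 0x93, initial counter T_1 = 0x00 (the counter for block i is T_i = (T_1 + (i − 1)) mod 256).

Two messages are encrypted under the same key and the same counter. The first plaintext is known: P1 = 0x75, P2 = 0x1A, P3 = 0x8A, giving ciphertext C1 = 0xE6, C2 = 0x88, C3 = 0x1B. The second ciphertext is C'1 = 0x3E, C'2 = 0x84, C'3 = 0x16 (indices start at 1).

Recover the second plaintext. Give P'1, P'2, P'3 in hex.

P'1 = 0xAD, P'2 = 0x16, P'3 = 0x87

In CTR with a reused counter, both messages share the same keystream S_i, so C_i ⊕ C'_i = P_i ⊕ P'_i and thus P'_i = P_i ⊕ C_i ⊕ C'_i.
P'1: 0x75 ⊕ 0xE6 ⊕ 0x3E = 0xAD.
P'2: 0x1A ⊕ 0x88 ⊕ 0x84 = 0x16.
P'3: 0x8A ⊕ 0x1B ⊕ 0x16 = 0x87.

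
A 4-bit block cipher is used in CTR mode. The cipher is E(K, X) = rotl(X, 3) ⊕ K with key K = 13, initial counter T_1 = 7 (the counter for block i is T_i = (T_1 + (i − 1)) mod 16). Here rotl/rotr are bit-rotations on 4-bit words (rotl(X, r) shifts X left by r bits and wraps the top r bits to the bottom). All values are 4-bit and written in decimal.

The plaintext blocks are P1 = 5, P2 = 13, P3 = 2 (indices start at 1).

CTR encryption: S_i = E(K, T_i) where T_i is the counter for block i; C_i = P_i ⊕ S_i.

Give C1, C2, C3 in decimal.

C1: T = 7, S = E(K, T) = 6; 5 ⊕ 6 = 3.
C2: T = 8, S = E(K, T) = 9; 13 ⊕ 9 = 4.
C3: T = 9, S = E(K, T) = 1; 2 ⊕ 1 = 3.

C1 = 3, C2 = 4, C3 = 3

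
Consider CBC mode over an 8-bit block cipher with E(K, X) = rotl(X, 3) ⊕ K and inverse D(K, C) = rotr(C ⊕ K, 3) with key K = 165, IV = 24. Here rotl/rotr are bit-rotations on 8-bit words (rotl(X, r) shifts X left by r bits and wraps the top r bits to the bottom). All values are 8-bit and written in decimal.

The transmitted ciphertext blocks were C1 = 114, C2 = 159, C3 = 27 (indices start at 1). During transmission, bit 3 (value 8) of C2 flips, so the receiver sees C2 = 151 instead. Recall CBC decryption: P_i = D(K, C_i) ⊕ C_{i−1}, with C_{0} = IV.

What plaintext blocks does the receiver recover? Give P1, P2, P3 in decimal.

P1 = 226, P2 = 52, P3 = 64

Only C2 changed, to 151. In CBC, a change in C_i garbles P_i and flips the same bit in P_{i+1}. Decrypting the received ciphertext:
P1: D(K, 114) = 250; 250 ⊕ 24 = 226.
P2: D(K, 151) = 70; 70 ⊕ 114 = 52.
P3: D(K, 27) = 215; 215 ⊕ 151 = 64.
Blocks that differ from the original plaintext: P2, P3.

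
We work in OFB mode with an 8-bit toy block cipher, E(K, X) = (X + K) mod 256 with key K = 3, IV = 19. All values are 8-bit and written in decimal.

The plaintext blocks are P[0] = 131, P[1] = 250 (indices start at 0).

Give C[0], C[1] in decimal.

OFB encryption: S_i = E(K, S_{i−1}) with S_{−1} = IV; C_i = P_i ⊕ S_i.
C[0]: S = E(K, 19) = 22; 131 ⊕ 22 = 149.
C[1]: S = E(K, 22) = 25; 250 ⊕ 25 = 227.

C[0] = 149, C[1] = 227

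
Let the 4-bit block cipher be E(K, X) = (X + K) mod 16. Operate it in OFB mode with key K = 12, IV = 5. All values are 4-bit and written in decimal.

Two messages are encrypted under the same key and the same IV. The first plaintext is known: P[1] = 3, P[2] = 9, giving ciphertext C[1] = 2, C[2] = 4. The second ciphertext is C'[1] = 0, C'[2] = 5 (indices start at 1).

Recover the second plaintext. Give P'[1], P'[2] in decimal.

In OFB with a reused IV, both messages share the same keystream S_i, so C_i ⊕ C'_i = P_i ⊕ P'_i and thus P'_i = P_i ⊕ C_i ⊕ C'_i.
P'[1]: 3 ⊕ 2 ⊕ 0 = 1.
P'[2]: 9 ⊕ 4 ⊕ 5 = 8.

P'[1] = 1, P'[2] = 8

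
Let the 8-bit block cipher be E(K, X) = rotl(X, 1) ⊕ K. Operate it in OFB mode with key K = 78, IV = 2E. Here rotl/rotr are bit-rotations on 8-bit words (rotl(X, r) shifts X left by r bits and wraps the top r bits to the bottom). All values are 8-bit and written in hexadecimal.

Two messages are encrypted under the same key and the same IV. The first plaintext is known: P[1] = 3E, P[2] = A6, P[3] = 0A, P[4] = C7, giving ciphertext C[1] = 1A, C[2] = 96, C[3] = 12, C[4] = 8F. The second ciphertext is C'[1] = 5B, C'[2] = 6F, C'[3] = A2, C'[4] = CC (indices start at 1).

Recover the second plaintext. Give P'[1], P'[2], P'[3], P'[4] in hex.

P'[1] = 7F, P'[2] = 5F, P'[3] = BA, P'[4] = 84

In OFB with a reused IV, both messages share the same keystream S_i, so C_i ⊕ C'_i = P_i ⊕ P'_i and thus P'_i = P_i ⊕ C_i ⊕ C'_i.
P'[1]: 3E ⊕ 1A ⊕ 5B = 7F.
P'[2]: A6 ⊕ 96 ⊕ 6F = 5F.
P'[3]: 0A ⊕ 12 ⊕ A2 = BA.
P'[4]: C7 ⊕ 8F ⊕ CC = 84.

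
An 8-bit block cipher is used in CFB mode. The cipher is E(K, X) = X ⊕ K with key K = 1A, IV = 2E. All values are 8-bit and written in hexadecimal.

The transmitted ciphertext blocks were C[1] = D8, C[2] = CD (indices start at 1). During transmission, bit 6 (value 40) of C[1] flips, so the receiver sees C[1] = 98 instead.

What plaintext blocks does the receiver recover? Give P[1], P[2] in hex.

P[1] = AC, P[2] = 4F

CFB decryption: P_i = C_i ⊕ E(K, C_{i−1}), with C_{0} = IV.
Only C[1] changed, to 98. In CFB, a change in C_i flips the same bit in P_i and garbles P_{i+1}. Decrypting the received ciphertext:
P[1]: E(K, 2E) = 34; 98 ⊕ 34 = AC.
P[2]: E(K, 98) = 82; CD ⊕ 82 = 4F.
Blocks that differ from the original plaintext: P[1], P[2].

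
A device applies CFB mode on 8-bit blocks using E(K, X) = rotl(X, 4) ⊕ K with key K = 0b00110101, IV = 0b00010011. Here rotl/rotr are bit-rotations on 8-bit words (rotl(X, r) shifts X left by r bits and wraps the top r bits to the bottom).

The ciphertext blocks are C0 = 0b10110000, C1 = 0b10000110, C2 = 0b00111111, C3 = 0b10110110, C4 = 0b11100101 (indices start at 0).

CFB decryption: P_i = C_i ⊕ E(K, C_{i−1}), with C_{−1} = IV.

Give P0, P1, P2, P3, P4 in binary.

P0 = 0b10110100, P1 = 0b10111000, P2 = 0b01100010, P3 = 0b01110000, P4 = 0b10111011

P0: E(K, 0b00010011) = 0b00000100; 0b10110000 ⊕ 0b00000100 = 0b10110100.
P1: E(K, 0b10110000) = 0b00111110; 0b10000110 ⊕ 0b00111110 = 0b10111000.
P2: E(K, 0b10000110) = 0b01011101; 0b00111111 ⊕ 0b01011101 = 0b01100010.
P3: E(K, 0b00111111) = 0b11000110; 0b10110110 ⊕ 0b11000110 = 0b01110000.
P4: E(K, 0b10110110) = 0b01011110; 0b11100101 ⊕ 0b01011110 = 0b10111011.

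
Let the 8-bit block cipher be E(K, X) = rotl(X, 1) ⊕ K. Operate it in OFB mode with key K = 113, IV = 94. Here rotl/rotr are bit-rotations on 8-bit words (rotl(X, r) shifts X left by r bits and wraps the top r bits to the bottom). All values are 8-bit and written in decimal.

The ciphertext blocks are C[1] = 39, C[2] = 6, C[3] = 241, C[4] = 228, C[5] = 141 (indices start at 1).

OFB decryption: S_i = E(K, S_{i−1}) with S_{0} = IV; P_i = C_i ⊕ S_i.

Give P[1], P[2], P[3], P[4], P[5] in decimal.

P[1]: S = E(K, 94) = 205; 39 ⊕ 205 = 234.
P[2]: S = E(K, 205) = 234; 6 ⊕ 234 = 236.
P[3]: S = E(K, 234) = 164; 241 ⊕ 164 = 85.
P[4]: S = E(K, 164) = 56; 228 ⊕ 56 = 220.
P[5]: S = E(K, 56) = 1; 141 ⊕ 1 = 140.

P[1] = 234, P[2] = 236, P[3] = 85, P[4] = 220, P[5] = 140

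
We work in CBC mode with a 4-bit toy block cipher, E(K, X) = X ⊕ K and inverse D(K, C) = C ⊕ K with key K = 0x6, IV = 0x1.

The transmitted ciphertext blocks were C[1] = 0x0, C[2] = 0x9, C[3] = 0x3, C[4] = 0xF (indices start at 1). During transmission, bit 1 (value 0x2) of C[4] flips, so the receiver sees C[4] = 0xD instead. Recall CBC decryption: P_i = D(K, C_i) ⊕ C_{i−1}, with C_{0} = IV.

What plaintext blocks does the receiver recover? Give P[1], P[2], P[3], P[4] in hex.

P[1] = 0x7, P[2] = 0xF, P[3] = 0xC, P[4] = 0x8

Only C[4] changed, to 0xD. In CBC, a change in C_i garbles P_i and flips the same bit in P_{i+1}. Decrypting the received ciphertext:
P[1]: D(K, 0x0) = 0x6; 0x6 ⊕ 0x1 = 0x7.
P[2]: D(K, 0x9) = 0xF; 0xF ⊕ 0x0 = 0xF.
P[3]: D(K, 0x3) = 0x5; 0x5 ⊕ 0x9 = 0xC.
P[4]: D(K, 0xD) = 0xB; 0xB ⊕ 0x3 = 0x8.
Blocks that differ from the original plaintext: P[4].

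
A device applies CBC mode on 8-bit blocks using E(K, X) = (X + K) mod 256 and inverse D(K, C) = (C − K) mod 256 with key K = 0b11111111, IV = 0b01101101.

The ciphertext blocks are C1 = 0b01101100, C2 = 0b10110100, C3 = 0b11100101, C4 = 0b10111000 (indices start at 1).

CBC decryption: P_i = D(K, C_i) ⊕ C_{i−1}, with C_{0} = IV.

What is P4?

P4: D(K, 0b10111000) = 0b10111001; 0b10111001 ⊕ 0b11100101 = 0b01011100.

P4 = 0b01011100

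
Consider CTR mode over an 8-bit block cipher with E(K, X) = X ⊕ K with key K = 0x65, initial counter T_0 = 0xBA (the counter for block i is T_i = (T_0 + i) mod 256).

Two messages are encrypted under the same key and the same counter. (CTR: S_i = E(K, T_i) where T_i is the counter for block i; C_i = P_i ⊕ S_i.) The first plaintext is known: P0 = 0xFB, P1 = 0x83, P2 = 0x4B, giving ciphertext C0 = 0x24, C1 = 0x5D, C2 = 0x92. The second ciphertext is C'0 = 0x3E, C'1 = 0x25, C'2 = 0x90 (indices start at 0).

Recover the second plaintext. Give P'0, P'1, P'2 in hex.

P'0 = 0xE1, P'1 = 0xFB, P'2 = 0x49

In CTR with a reused counter, both messages share the same keystream S_i, so C_i ⊕ C'_i = P_i ⊕ P'_i and thus P'_i = P_i ⊕ C_i ⊕ C'_i.
P'0: 0xFB ⊕ 0x24 ⊕ 0x3E = 0xE1.
P'1: 0x83 ⊕ 0x5D ⊕ 0x25 = 0xFB.
P'2: 0x4B ⊕ 0x92 ⊕ 0x90 = 0x49.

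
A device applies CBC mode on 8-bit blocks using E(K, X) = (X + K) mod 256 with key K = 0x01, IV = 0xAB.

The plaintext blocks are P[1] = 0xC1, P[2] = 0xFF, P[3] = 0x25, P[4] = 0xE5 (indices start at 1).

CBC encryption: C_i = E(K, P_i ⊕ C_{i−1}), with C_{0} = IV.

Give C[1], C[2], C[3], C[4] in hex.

C[1] = 0x6B, C[2] = 0x95, C[3] = 0xB1, C[4] = 0x55

C[1]: P[1] ⊕ 0xAB = 0x6A; E(K, 0x6A) = 0x6B.
C[2]: P[2] ⊕ 0x6B = 0x94; E(K, 0x94) = 0x95.
C[3]: P[3] ⊕ 0x95 = 0xB0; E(K, 0xB0) = 0xB1.
C[4]: P[4] ⊕ 0xB1 = 0x54; E(K, 0x54) = 0x55.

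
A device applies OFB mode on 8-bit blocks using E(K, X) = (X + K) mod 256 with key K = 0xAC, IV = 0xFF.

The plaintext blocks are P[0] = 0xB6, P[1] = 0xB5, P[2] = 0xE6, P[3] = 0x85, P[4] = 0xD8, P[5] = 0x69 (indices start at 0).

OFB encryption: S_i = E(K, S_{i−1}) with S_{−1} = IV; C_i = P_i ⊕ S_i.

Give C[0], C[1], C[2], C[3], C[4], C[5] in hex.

C[0] = 0x1D, C[1] = 0xE2, C[2] = 0xE5, C[3] = 0x2A, C[4] = 0x83, C[5] = 0x6E

C[0]: S = E(K, 0xFF) = 0xAB; 0xB6 ⊕ 0xAB = 0x1D.
C[1]: S = E(K, 0xAB) = 0x57; 0xB5 ⊕ 0x57 = 0xE2.
C[2]: S = E(K, 0x57) = 0x03; 0xE6 ⊕ 0x03 = 0xE5.
C[3]: S = E(K, 0x03) = 0xAF; 0x85 ⊕ 0xAF = 0x2A.
C[4]: S = E(K, 0xAF) = 0x5B; 0xD8 ⊕ 0x5B = 0x83.
C[5]: S = E(K, 0x5B) = 0x07; 0x69 ⊕ 0x07 = 0x6E.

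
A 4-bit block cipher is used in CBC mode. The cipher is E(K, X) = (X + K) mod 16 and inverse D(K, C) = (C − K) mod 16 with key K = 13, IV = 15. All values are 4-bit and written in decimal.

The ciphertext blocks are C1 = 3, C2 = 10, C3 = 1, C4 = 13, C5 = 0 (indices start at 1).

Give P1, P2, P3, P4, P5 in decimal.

P1 = 9, P2 = 14, P3 = 14, P4 = 1, P5 = 14

CBC decryption: P_i = D(K, C_i) ⊕ C_{i−1}, with C_{0} = IV.
P1: D(K, 3) = 6; 6 ⊕ 15 = 9.
P2: D(K, 10) = 13; 13 ⊕ 3 = 14.
P3: D(K, 1) = 4; 4 ⊕ 10 = 14.
P4: D(K, 13) = 0; 0 ⊕ 1 = 1.
P5: D(K, 0) = 3; 3 ⊕ 13 = 14.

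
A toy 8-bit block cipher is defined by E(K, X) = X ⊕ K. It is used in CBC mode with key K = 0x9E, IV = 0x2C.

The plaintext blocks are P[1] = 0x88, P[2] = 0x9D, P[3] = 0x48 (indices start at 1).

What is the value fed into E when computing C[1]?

CBC encryption: C_i = E(K, P_i ⊕ C_{i−1}), with C_{0} = IV.
C[1]: P[1] ⊕ 0x2C = 0xA4; E(K, 0xA4) = 0x3A.
So the input to E for block [1] is 0xA4.

0xA4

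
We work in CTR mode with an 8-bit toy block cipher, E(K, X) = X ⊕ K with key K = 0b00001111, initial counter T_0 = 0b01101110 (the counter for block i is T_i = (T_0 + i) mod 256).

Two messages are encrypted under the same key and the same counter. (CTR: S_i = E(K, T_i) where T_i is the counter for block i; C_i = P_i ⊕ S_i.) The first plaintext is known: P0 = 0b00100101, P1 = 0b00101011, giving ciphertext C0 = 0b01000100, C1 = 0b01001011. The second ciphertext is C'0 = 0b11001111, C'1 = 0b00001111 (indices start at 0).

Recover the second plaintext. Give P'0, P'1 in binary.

In CTR with a reused counter, both messages share the same keystream S_i, so C_i ⊕ C'_i = P_i ⊕ P'_i and thus P'_i = P_i ⊕ C_i ⊕ C'_i.
P'0: 0b00100101 ⊕ 0b01000100 ⊕ 0b11001111 = 0b10101110.
P'1: 0b00101011 ⊕ 0b01001011 ⊕ 0b00001111 = 0b01101111.

P'0 = 0b10101110, P'1 = 0b01101111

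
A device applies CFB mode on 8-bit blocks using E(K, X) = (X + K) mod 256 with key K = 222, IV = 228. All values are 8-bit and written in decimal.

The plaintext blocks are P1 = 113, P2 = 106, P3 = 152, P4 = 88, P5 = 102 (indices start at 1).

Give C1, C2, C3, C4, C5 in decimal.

C1 = 179, C2 = 251, C3 = 65, C4 = 71, C5 = 67

CFB encryption: C_i = P_i ⊕ E(K, C_{i−1}), with C_{0} = IV.
C1: E(K, 228) = 194; 113 ⊕ 194 = 179.
C2: E(K, 179) = 145; 106 ⊕ 145 = 251.
C3: E(K, 251) = 217; 152 ⊕ 217 = 65.
C4: E(K, 65) = 31; 88 ⊕ 31 = 71.
C5: E(K, 71) = 37; 102 ⊕ 37 = 67.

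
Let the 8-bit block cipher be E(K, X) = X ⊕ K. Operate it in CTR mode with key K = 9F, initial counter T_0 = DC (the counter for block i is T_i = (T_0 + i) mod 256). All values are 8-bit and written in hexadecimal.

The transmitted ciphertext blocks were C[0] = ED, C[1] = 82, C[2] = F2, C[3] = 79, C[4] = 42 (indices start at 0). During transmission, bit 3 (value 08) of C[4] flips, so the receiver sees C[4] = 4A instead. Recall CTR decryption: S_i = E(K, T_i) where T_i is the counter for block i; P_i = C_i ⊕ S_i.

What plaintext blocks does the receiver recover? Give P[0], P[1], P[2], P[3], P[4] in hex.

Only C[4] changed, to 4A. In CTR, a change in C_i flips the same bit in P_i only; the keystream is unaffected. Decrypting the received ciphertext:
P[0]: T = DC, S = E(K, T) = 43; ED ⊕ 43 = AE.
P[1]: T = DD, S = E(K, T) = 42; 82 ⊕ 42 = C0.
P[2]: T = DE, S = E(K, T) = 41; F2 ⊕ 41 = B3.
P[3]: T = DF, S = E(K, T) = 40; 79 ⊕ 40 = 39.
P[4]: T = E0, S = E(K, T) = 7F; 4A ⊕ 7F = 35.
Blocks that differ from the original plaintext: P[4].

P[0] = AE, P[1] = C0, P[2] = B3, P[3] = 39, P[4] = 35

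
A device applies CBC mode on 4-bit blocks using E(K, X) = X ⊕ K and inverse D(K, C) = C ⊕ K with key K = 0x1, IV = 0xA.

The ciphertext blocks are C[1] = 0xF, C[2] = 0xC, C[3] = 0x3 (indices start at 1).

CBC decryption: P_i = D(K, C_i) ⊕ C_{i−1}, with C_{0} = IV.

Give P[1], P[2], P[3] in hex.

P[1]: D(K, 0xF) = 0xE; 0xE ⊕ 0xA = 0x4.
P[2]: D(K, 0xC) = 0xD; 0xD ⊕ 0xF = 0x2.
P[3]: D(K, 0x3) = 0x2; 0x2 ⊕ 0xC = 0xE.

P[1] = 0x4, P[2] = 0x2, P[3] = 0xE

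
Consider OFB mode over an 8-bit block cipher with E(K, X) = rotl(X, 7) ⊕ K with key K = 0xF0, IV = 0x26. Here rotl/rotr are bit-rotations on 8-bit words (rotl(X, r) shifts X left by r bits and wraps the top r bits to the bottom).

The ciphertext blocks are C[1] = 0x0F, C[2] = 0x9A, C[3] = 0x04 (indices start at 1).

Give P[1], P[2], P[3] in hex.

P[1] = 0xEC, P[2] = 0x9B, P[3] = 0x74

OFB decryption: S_i = E(K, S_{i−1}) with S_{0} = IV; P_i = C_i ⊕ S_i.
P[1]: S = E(K, 0x26) = 0xE3; 0x0F ⊕ 0xE3 = 0xEC.
P[2]: S = E(K, 0xE3) = 0x01; 0x9A ⊕ 0x01 = 0x9B.
P[3]: S = E(K, 0x01) = 0x70; 0x04 ⊕ 0x70 = 0x74.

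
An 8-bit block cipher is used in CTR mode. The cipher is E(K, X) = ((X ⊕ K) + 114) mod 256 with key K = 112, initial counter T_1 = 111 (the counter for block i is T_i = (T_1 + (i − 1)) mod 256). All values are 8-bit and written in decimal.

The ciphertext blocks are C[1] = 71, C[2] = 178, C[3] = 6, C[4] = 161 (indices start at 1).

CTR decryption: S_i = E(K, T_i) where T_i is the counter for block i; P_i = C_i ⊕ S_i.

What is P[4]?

P[4]: T = 114, S = E(K, T) = 116; 161 ⊕ 116 = 213.

P[4] = 213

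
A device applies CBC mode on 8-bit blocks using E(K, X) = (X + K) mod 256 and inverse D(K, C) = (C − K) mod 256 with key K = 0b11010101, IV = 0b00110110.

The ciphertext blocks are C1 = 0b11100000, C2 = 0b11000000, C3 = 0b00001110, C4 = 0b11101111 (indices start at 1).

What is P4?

P4 = 0b00010100

CBC decryption: P_i = D(K, C_i) ⊕ C_{i−1}, with C_{0} = IV.
P4: D(K, 0b11101111) = 0b00011010; 0b00011010 ⊕ 0b00001110 = 0b00010100.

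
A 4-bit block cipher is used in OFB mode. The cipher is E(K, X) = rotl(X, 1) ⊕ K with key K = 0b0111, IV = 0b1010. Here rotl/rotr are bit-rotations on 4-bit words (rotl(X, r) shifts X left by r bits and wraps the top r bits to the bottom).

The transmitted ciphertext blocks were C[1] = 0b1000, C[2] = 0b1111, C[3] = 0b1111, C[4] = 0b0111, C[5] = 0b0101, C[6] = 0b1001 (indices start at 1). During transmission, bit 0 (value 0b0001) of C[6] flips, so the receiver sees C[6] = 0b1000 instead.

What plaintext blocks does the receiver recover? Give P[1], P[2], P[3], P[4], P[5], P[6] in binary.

P[1] = 0b1010, P[2] = 0b1100, P[3] = 0b1110, P[4] = 0b0010, P[5] = 0b1000, P[6] = 0b0100

OFB decryption: S_i = E(K, S_{i−1}) with S_{0} = IV; P_i = C_i ⊕ S_i.
Only C[6] changed, to 0b1000. In OFB, a change in C_i flips the same bit in P_i only; the keystream is unaffected. Decrypting the received ciphertext:
P[1]: S = E(K, 0b1010) = 0b0010; 0b1000 ⊕ 0b0010 = 0b1010.
P[2]: S = E(K, 0b0010) = 0b0011; 0b1111 ⊕ 0b0011 = 0b1100.
P[3]: S = E(K, 0b0011) = 0b0001; 0b1111 ⊕ 0b0001 = 0b1110.
P[4]: S = E(K, 0b0001) = 0b0101; 0b0111 ⊕ 0b0101 = 0b0010.
P[5]: S = E(K, 0b0101) = 0b1101; 0b0101 ⊕ 0b1101 = 0b1000.
P[6]: S = E(K, 0b1101) = 0b1100; 0b1000 ⊕ 0b1100 = 0b0100.
Blocks that differ from the original plaintext: P[6].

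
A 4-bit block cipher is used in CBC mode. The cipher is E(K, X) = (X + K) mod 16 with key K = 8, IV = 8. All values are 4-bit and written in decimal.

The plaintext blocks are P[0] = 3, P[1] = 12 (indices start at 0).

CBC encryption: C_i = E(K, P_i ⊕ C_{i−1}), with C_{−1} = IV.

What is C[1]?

C[1] = 7

C[0]: P[0] ⊕ 8 = 11; E(K, 11) = 3.
C[1]: P[1] ⊕ 3 = 15; E(K, 15) = 7.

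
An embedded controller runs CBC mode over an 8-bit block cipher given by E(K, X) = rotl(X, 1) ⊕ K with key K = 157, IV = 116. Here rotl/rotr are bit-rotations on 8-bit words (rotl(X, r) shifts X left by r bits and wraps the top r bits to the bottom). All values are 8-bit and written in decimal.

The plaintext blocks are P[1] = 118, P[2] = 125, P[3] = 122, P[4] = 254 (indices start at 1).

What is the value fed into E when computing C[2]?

228

CBC encryption: C_i = E(K, P_i ⊕ C_{i−1}), with C_{0} = IV.
C[1]: P[1] ⊕ 116 = 2; E(K, 2) = 153.
C[2]: P[2] ⊕ 153 = 228; E(K, 228) = 84.
So the input to E for block [2] is 228.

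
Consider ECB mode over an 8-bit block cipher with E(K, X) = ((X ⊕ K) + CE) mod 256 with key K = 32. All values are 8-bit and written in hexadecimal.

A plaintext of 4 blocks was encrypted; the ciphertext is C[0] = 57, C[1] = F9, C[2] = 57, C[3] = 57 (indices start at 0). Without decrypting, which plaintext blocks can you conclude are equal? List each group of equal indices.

ECB encrypts each block independently with the same key, so equal ciphertext blocks imply equal plaintext blocks.
C[0] = C[2] = C[3] = 57, so P[0] = P[2] = P[3].

P[0] = P[2] = P[3]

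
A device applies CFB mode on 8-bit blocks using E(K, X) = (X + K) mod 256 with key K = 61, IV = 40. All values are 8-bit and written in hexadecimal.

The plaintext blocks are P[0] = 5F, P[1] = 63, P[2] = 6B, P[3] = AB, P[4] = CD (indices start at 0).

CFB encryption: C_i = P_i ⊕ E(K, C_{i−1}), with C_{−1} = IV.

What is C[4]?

C[0]: E(K, 40) = A1; 5F ⊕ A1 = FE.
C[1]: E(K, FE) = 5F; 63 ⊕ 5F = 3C.
C[2]: E(K, 3C) = 9D; 6B ⊕ 9D = F6.
C[3]: E(K, F6) = 57; AB ⊕ 57 = FC.
C[4]: E(K, FC) = 5D; CD ⊕ 5D = 90.

C[4] = 90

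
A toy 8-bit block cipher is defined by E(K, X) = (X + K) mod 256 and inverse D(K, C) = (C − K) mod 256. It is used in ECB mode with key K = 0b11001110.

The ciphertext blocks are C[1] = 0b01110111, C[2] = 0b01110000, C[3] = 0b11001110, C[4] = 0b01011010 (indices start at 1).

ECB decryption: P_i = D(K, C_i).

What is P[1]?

P[1] = 0b10101001

P[1]: D(K, 0b01110111) = 0b10101001.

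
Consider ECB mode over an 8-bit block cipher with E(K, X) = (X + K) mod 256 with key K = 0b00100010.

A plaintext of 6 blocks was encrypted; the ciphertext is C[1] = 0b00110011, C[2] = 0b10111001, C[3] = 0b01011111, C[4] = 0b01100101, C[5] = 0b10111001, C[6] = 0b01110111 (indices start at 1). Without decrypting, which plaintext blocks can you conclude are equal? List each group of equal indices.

ECB encrypts each block independently with the same key, so equal ciphertext blocks imply equal plaintext blocks.
C[2] = C[5] = 0b10111001, so P[2] = P[5].

P[2] = P[5]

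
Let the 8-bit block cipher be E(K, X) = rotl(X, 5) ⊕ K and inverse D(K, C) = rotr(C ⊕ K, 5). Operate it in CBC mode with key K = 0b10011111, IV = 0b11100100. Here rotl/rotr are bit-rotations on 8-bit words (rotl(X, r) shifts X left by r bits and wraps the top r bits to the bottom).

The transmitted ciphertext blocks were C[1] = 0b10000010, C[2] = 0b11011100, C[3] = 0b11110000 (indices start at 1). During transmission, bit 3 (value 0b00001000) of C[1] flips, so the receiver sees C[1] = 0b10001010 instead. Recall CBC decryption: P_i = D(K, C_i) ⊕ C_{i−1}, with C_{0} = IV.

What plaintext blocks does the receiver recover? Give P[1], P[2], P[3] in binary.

P[1] = 0b01001100, P[2] = 0b10010000, P[3] = 0b10100111

Only C[1] changed, to 0b10001010. In CBC, a change in C_i garbles P_i and flips the same bit in P_{i+1}. Decrypting the received ciphertext:
P[1]: D(K, 0b10001010) = 0b10101000; 0b10101000 ⊕ 0b11100100 = 0b01001100.
P[2]: D(K, 0b11011100) = 0b00011010; 0b00011010 ⊕ 0b10001010 = 0b10010000.
P[3]: D(K, 0b11110000) = 0b01111011; 0b01111011 ⊕ 0b11011100 = 0b10100111.
Blocks that differ from the original plaintext: P[1], P[2].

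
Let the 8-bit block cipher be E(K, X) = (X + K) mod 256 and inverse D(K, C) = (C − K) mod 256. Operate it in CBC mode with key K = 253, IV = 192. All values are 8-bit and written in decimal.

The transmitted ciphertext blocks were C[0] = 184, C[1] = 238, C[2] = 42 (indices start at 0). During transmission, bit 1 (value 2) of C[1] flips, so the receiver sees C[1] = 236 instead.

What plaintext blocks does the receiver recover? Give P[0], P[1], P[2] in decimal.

CBC decryption: P_i = D(K, C_i) ⊕ C_{i−1}, with C_{−1} = IV.
Only C[1] changed, to 236. In CBC, a change in C_i garbles P_i and flips the same bit in P_{i+1}. Decrypting the received ciphertext:
P[0]: D(K, 184) = 187; 187 ⊕ 192 = 123.
P[1]: D(K, 236) = 239; 239 ⊕ 184 = 87.
P[2]: D(K, 42) = 45; 45 ⊕ 236 = 193.
Blocks that differ from the original plaintext: P[1], P[2].

P[0] = 123, P[1] = 87, P[2] = 193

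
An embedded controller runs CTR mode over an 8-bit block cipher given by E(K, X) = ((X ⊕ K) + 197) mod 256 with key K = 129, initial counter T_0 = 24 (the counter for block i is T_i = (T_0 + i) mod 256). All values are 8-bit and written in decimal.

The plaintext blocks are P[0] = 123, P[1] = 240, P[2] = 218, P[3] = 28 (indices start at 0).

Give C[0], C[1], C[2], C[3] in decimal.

C[0] = 37, C[1] = 173, C[2] = 186, C[3] = 67

CTR encryption: S_i = E(K, T_i) where T_i is the counter for block i; C_i = P_i ⊕ S_i.
C[0]: T = 24, S = E(K, T) = 94; 123 ⊕ 94 = 37.
C[1]: T = 25, S = E(K, T) = 93; 240 ⊕ 93 = 173.
C[2]: T = 26, S = E(K, T) = 96; 218 ⊕ 96 = 186.
C[3]: T = 27, S = E(K, T) = 95; 28 ⊕ 95 = 67.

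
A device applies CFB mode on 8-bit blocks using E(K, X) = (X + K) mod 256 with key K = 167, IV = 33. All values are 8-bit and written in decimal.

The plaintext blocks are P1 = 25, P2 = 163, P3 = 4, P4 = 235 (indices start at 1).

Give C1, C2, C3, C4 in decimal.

C1 = 209, C2 = 219, C3 = 134, C4 = 198

CFB encryption: C_i = P_i ⊕ E(K, C_{i−1}), with C_{0} = IV.
C1: E(K, 33) = 200; 25 ⊕ 200 = 209.
C2: E(K, 209) = 120; 163 ⊕ 120 = 219.
C3: E(K, 219) = 130; 4 ⊕ 130 = 134.
C4: E(K, 134) = 45; 235 ⊕ 45 = 198.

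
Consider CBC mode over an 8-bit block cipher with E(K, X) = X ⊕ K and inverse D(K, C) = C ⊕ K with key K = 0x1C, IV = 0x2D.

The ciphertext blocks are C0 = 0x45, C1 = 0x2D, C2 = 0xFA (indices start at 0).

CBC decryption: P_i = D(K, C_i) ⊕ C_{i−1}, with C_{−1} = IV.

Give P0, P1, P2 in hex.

P0: D(K, 0x45) = 0x59; 0x59 ⊕ 0x2D = 0x74.
P1: D(K, 0x2D) = 0x31; 0x31 ⊕ 0x45 = 0x74.
P2: D(K, 0xFA) = 0xE6; 0xE6 ⊕ 0x2D = 0xCB.

P0 = 0x74, P1 = 0x74, P2 = 0xCB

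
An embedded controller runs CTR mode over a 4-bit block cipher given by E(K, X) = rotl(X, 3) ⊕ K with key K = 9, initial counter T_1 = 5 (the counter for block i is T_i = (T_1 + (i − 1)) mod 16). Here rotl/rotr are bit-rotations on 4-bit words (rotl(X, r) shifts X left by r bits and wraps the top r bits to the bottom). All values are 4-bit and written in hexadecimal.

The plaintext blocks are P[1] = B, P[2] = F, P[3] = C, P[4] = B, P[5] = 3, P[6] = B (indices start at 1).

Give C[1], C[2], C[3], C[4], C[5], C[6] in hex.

C[1] = 8, C[2] = 5, C[3] = E, C[4] = 6, C[5] = 6, C[6] = 7

CTR encryption: S_i = E(K, T_i) where T_i is the counter for block i; C_i = P_i ⊕ S_i.
C[1]: T = 5, S = E(K, T) = 3; B ⊕ 3 = 8.
C[2]: T = 6, S = E(K, T) = A; F ⊕ A = 5.
C[3]: T = 7, S = E(K, T) = 2; C ⊕ 2 = E.
C[4]: T = 8, S = E(K, T) = D; B ⊕ D = 6.
C[5]: T = 9, S = E(K, T) = 5; 3 ⊕ 5 = 6.
C[6]: T = A, S = E(K, T) = C; B ⊕ C = 7.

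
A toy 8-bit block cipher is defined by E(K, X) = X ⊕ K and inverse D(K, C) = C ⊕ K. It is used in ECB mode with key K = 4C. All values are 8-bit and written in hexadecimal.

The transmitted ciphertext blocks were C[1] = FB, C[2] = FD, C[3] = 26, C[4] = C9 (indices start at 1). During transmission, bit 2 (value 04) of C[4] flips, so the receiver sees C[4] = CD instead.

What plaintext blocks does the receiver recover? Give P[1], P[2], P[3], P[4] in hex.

P[1] = B7, P[2] = B1, P[3] = 6A, P[4] = 81

ECB decryption: P_i = D(K, C_i).
Only C[4] changed, to CD. In ECB, a change in C_i affects only P_i. Decrypting the received ciphertext:
P[1]: D(K, FB) = B7.
P[2]: D(K, FD) = B1.
P[3]: D(K, 26) = 6A.
P[4]: D(K, CD) = 81.
Blocks that differ from the original plaintext: P[4].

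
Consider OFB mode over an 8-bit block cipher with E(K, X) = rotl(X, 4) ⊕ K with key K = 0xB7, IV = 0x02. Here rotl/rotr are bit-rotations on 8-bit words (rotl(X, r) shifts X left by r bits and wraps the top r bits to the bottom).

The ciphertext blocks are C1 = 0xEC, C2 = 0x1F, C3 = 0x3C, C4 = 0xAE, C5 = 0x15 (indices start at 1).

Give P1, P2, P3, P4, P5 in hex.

P1 = 0x7B, P2 = 0xD1, P3 = 0x67, P4 = 0xAC, P5 = 0x82

OFB decryption: S_i = E(K, S_{i−1}) with S_{0} = IV; P_i = C_i ⊕ S_i.
P1: S = E(K, 0x02) = 0x97; 0xEC ⊕ 0x97 = 0x7B.
P2: S = E(K, 0x97) = 0xCE; 0x1F ⊕ 0xCE = 0xD1.
P3: S = E(K, 0xCE) = 0x5B; 0x3C ⊕ 0x5B = 0x67.
P4: S = E(K, 0x5B) = 0x02; 0xAE ⊕ 0x02 = 0xAC.
P5: S = E(K, 0x02) = 0x97; 0x15 ⊕ 0x97 = 0x82.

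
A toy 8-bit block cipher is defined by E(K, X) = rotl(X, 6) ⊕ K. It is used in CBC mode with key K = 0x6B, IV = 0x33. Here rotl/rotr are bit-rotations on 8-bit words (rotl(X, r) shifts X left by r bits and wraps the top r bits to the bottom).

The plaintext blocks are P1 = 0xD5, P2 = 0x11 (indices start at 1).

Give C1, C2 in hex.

C1 = 0xD2, C2 = 0x9B

CBC encryption: C_i = E(K, P_i ⊕ C_{i−1}), with C_{0} = IV.
C1: P1 ⊕ 0x33 = 0xE6; E(K, 0xE6) = 0xD2.
C2: P2 ⊕ 0xD2 = 0xC3; E(K, 0xC3) = 0x9B.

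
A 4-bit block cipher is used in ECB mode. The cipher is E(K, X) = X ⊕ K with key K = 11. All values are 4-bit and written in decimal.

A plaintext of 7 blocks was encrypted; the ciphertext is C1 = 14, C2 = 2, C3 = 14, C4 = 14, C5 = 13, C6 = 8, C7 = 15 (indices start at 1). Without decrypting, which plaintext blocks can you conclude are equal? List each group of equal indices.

ECB encrypts each block independently with the same key, so equal ciphertext blocks imply equal plaintext blocks.
C1 = C3 = C4 = 14, so P1 = P3 = P4.

P1 = P3 = P4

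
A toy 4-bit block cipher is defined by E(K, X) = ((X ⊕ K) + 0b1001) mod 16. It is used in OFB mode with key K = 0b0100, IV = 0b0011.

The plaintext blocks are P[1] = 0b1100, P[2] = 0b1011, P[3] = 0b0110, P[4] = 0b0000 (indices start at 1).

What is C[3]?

OFB encryption: S_i = E(K, S_{i−1}) with S_{0} = IV; C_i = P_i ⊕ S_i.
C[1]: S = E(K, 0b0011) = 0b0000; 0b1100 ⊕ 0b0000 = 0b1100.
C[2]: S = E(K, 0b0000) = 0b1101; 0b1011 ⊕ 0b1101 = 0b0110.
C[3]: S = E(K, 0b1101) = 0b0010; 0b0110 ⊕ 0b0010 = 0b0100.

C[3] = 0b0100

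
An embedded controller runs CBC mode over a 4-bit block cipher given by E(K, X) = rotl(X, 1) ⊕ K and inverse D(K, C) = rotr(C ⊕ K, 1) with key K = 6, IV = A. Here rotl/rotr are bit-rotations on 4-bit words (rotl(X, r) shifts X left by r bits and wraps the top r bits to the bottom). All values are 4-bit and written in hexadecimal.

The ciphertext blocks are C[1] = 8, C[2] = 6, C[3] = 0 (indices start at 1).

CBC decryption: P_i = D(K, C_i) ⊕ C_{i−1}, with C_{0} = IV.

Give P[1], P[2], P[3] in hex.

P[1]: D(K, 8) = 7; 7 ⊕ A = D.
P[2]: D(K, 6) = 0; 0 ⊕ 8 = 8.
P[3]: D(K, 0) = 3; 3 ⊕ 6 = 5.

P[1] = D, P[2] = 8, P[3] = 5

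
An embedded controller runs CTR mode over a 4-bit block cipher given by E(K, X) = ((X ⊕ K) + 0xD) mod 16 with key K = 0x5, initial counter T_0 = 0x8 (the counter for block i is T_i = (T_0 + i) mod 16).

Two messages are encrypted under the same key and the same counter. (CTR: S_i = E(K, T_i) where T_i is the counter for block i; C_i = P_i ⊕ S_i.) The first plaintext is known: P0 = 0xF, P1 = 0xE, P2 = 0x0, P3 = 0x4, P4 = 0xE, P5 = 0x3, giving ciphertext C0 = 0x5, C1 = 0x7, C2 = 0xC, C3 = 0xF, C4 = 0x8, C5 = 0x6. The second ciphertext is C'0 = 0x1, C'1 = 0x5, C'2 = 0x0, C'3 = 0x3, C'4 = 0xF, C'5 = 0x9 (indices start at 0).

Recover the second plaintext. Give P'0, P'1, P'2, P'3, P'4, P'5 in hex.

In CTR with a reused counter, both messages share the same keystream S_i, so C_i ⊕ C'_i = P_i ⊕ P'_i and thus P'_i = P_i ⊕ C_i ⊕ C'_i.
P'0: 0xF ⊕ 0x5 ⊕ 0x1 = 0xB.
P'1: 0xE ⊕ 0x7 ⊕ 0x5 = 0xC.
P'2: 0x0 ⊕ 0xC ⊕ 0x0 = 0xC.
P'3: 0x4 ⊕ 0xF ⊕ 0x3 = 0x8.
P'4: 0xE ⊕ 0x8 ⊕ 0xF = 0x9.
P'5: 0x3 ⊕ 0x6 ⊕ 0x9 = 0xC.

P'0 = 0xB, P'1 = 0xC, P'2 = 0xC, P'3 = 0x8, P'4 = 0x9, P'5 = 0xC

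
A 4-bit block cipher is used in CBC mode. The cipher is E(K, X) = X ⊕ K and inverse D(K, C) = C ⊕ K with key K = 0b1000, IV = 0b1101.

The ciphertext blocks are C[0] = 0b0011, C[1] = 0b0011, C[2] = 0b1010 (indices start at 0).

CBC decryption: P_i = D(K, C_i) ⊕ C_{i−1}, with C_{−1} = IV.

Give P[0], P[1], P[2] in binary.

P[0]: D(K, 0b0011) = 0b1011; 0b1011 ⊕ 0b1101 = 0b0110.
P[1]: D(K, 0b0011) = 0b1011; 0b1011 ⊕ 0b0011 = 0b1000.
P[2]: D(K, 0b1010) = 0b0010; 0b0010 ⊕ 0b0011 = 0b0001.

P[0] = 0b0110, P[1] = 0b1000, P[2] = 0b0001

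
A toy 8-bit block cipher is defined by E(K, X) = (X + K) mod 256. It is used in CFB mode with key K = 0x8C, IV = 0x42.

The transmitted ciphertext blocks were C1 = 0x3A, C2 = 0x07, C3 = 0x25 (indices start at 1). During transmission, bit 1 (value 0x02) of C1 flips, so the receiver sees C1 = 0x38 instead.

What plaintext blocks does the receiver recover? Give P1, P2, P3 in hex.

CFB decryption: P_i = C_i ⊕ E(K, C_{i−1}), with C_{0} = IV.
Only C1 changed, to 0x38. In CFB, a change in C_i flips the same bit in P_i and garbles P_{i+1}. Decrypting the received ciphertext:
P1: E(K, 0x42) = 0xCE; 0x38 ⊕ 0xCE = 0xF6.
P2: E(K, 0x38) = 0xC4; 0x07 ⊕ 0xC4 = 0xC3.
P3: E(K, 0x07) = 0x93; 0x25 ⊕ 0x93 = 0xB6.
Blocks that differ from the original plaintext: P1, P2.

P1 = 0xF6, P2 = 0xC3, P3 = 0xB6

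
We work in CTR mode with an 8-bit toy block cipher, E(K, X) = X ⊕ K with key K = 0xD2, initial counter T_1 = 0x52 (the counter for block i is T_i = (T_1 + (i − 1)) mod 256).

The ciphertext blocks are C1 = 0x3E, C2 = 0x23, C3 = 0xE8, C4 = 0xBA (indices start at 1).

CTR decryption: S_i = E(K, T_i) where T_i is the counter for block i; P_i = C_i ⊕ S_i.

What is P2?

P2 = 0xA2

P2: T = 0x53, S = E(K, T) = 0x81; 0x23 ⊕ 0x81 = 0xA2.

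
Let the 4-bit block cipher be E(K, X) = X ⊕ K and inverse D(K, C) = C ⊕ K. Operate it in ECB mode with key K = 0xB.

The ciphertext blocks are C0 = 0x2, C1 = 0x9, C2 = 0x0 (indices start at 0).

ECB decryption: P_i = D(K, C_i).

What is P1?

P1: D(K, 0x9) = 0x2.

P1 = 0x2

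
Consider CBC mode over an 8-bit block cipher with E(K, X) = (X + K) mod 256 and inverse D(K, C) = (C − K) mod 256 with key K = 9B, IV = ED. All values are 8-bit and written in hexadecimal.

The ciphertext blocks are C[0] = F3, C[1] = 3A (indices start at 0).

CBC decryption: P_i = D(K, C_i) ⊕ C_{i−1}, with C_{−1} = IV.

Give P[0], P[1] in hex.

P[0]: D(K, F3) = 58; 58 ⊕ ED = B5.
P[1]: D(K, 3A) = 9F; 9F ⊕ F3 = 6C.

P[0] = B5, P[1] = 6C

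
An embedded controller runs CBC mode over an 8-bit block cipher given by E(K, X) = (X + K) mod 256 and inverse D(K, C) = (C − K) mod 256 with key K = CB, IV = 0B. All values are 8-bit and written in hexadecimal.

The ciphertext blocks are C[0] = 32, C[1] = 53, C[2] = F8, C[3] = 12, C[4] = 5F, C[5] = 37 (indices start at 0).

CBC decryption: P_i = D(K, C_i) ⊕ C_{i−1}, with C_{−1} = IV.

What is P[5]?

P[5]: D(K, 37) = 6C; 6C ⊕ 5F = 33.

P[5] = 33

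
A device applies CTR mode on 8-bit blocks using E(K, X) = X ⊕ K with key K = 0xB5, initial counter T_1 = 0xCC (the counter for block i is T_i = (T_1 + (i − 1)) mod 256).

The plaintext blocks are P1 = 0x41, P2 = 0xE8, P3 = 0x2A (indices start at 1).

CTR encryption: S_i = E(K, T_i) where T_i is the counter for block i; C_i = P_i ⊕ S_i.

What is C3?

C1: T = 0xCC, S = E(K, T) = 0x79; 0x41 ⊕ 0x79 = 0x38.
C2: T = 0xCD, S = E(K, T) = 0x78; 0xE8 ⊕ 0x78 = 0x90.
C3: T = 0xCE, S = E(K, T) = 0x7B; 0x2A ⊕ 0x7B = 0x51.

C3 = 0x51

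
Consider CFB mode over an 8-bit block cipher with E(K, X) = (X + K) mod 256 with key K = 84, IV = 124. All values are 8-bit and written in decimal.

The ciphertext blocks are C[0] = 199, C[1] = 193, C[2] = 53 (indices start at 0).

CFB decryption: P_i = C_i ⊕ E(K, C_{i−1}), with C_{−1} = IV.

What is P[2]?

P[2] = 32

P[2]: E(K, 193) = 21; 53 ⊕ 21 = 32.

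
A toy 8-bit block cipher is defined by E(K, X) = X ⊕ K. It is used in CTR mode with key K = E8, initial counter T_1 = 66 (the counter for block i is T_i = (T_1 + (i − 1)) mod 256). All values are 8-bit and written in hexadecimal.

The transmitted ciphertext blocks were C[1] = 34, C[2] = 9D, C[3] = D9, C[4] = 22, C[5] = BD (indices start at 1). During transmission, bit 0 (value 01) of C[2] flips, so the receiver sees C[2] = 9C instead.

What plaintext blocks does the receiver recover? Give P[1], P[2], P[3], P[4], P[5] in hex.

CTR decryption: S_i = E(K, T_i) where T_i is the counter for block i; P_i = C_i ⊕ S_i.
Only C[2] changed, to 9C. In CTR, a change in C_i flips the same bit in P_i only; the keystream is unaffected. Decrypting the received ciphertext:
P[1]: T = 66, S = E(K, T) = 8E; 34 ⊕ 8E = BA.
P[2]: T = 67, S = E(K, T) = 8F; 9C ⊕ 8F = 13.
P[3]: T = 68, S = E(K, T) = 80; D9 ⊕ 80 = 59.
P[4]: T = 69, S = E(K, T) = 81; 22 ⊕ 81 = A3.
P[5]: T = 6A, S = E(K, T) = 82; BD ⊕ 82 = 3F.
Blocks that differ from the original plaintext: P[2].

P[1] = BA, P[2] = 13, P[3] = 59, P[4] = A3, P[5] = 3F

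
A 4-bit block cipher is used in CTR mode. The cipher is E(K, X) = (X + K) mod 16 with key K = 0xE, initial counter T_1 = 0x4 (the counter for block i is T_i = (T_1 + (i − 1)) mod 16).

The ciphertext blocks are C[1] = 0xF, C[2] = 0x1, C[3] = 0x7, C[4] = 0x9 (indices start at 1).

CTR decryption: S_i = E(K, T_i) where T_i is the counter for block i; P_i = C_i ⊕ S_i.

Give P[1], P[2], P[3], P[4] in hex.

P[1] = 0xD, P[2] = 0x2, P[3] = 0x3, P[4] = 0xC

P[1]: T = 0x4, S = E(K, T) = 0x2; 0xF ⊕ 0x2 = 0xD.
P[2]: T = 0x5, S = E(K, T) = 0x3; 0x1 ⊕ 0x3 = 0x2.
P[3]: T = 0x6, S = E(K, T) = 0x4; 0x7 ⊕ 0x4 = 0x3.
P[4]: T = 0x7, S = E(K, T) = 0x5; 0x9 ⊕ 0x5 = 0xC.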